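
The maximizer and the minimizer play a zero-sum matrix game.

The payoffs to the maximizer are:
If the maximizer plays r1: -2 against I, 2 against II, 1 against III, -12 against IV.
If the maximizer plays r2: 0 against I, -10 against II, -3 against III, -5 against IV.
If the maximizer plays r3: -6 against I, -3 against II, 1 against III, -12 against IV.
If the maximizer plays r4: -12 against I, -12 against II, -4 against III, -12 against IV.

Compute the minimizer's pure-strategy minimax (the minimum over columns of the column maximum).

The worst case (largest entry) in each column is I: 0, II: 2, III: 1, IV: -5.
The best (smallest) of these is -5.

-5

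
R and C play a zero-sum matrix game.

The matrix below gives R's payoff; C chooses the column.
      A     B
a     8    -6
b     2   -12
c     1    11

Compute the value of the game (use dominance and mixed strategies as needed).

47/12

Row b is strictly dominated by row a, so R never plays it.
The remaining 2×2 game on (a, c) × (A, B) has no saddle point. Let R play a with probability p; indifference gives 8p + (1−p) = −6p + 11(1−p), so p = 5/12.
Similarly C's optimal q on A is 17/24, and the value is 8·(17/24) + (-6)·(7/24) = 47/12.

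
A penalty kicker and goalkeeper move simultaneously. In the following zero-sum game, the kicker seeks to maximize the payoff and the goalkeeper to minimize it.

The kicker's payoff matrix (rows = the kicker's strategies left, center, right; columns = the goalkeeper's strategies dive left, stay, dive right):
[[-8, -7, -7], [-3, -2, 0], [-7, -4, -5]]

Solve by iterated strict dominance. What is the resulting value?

-3

Column dive right is strictly dominated by dive left for the goalkeeper (-8<-7, -3<0, -7<-5); eliminate dive right.
Column stay is strictly dominated by dive left for the goalkeeper (-8<-7, -3<-2, -7<-4); eliminate stay.
Row left is strictly dominated by row center (-3>-8); eliminate left.
Row right is strictly dominated by row center (-3>-7); eliminate right.
Only (center, dive left) remains, with payoff -3.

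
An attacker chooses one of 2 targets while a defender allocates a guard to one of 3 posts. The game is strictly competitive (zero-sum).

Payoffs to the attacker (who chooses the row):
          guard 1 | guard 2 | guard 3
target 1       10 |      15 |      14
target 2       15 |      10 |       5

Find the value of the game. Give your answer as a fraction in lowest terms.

Column guard 2 is strictly dominated by guard 3 for the defender (it gives the attacker more in every row).
The remaining 2×2 game on (target 1, target 2) × (guard 1, guard 3) has no saddle point. Let the attacker play target 1 with probability p; indifference gives 10p + 15(1−p) = 14p + 5(1−p), so p = 5/7.
Similarly the defender's optimal q on guard 1 is 9/14, and the value is 10·(9/14) + (14)·(5/14) = 80/7.

80/7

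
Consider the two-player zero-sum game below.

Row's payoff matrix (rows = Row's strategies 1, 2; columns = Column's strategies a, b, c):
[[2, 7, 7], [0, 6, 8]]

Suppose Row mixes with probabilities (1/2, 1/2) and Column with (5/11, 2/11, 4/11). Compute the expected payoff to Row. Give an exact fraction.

Against (5/11, 2/11, 4/11), each row's expected payoff is 1: 52/11; 2: 4.
Taking the (1/2, 1/2)-weighted average: (1/2)·(52/11) + (1/2)·(4) = 48/11.

48/11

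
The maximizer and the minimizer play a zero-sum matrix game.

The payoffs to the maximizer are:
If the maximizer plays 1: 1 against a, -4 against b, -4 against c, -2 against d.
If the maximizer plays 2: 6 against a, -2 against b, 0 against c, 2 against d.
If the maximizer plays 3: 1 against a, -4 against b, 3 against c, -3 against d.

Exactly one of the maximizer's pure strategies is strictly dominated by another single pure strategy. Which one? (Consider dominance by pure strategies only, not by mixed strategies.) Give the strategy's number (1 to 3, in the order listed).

Compare 1 with 2: 6 > 1, -2 > -4, 0 > -4, 2 > -2.
So 2 strictly dominates 1 for the maximizer; 1 is strictly dominated.

1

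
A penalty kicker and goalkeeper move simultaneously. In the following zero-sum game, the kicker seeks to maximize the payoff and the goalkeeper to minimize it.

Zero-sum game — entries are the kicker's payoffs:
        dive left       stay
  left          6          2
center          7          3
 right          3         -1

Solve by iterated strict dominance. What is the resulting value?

Row left is strictly dominated by row center (7>6, 3>2); eliminate left.
Row right is strictly dominated by row center (7>3, 3>-1); eliminate right.
Column dive left is strictly dominated by stay for the goalkeeper (3<7); eliminate dive left.
Only (center, stay) remains, with payoff 3.

3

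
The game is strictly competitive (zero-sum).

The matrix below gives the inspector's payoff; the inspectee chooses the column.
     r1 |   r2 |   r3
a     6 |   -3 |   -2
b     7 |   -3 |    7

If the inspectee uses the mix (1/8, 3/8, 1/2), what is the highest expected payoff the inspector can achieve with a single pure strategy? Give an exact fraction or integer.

13/4

a: (6)·(1/8) + (-3)·(3/8) + (-2)·(1/2) = -11/8.
b: (7)·(1/8) + (-3)·(3/8) + (7)·(1/2) = 13/4.
The best pure response is b with expected payoff 13/4.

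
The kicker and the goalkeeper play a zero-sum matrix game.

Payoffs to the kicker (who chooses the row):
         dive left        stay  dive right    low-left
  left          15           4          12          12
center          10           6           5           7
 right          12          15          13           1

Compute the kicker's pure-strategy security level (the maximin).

5

The worst-case payoff for each row is left: 4, center: 5, right: 1.
The best of these is 5.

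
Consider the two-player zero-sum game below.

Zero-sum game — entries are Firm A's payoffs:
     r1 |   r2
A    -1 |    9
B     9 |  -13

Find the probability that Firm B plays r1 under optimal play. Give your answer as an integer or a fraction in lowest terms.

11/16

Row minima are -1 and -13, so Firm A's maximin is -1; column maxima are 9 and 9, so Firm B's minimax is 9. These differ, so the equilibrium is in mixed strategies.
Let Firm B play r1 with probability q. Firm A is indifferent when −q + 9(1−q) = 9q − 13(1−q), giving q = 11/16.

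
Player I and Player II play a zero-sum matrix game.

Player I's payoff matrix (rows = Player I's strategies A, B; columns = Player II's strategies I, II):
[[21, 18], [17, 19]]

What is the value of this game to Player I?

93/5

Row minima are 18 and 17, so Player I's maximin is 18; column maxima are 21 and 19, so Player II's minimax is 19. These differ, so the equilibrium is in mixed strategies.
Let Player I play A with probability p. Player II is indifferent when 21p + 17(1−p) = 18p + 19(1−p), giving p = 2/5.
Let Player II play I with probability q. Player I is indifferent when 21q + 18(1−q) = 17q + 19(1−q), giving q = 1/5.
The value is 21·(1/5) + (18)·(4/5) = 93/5.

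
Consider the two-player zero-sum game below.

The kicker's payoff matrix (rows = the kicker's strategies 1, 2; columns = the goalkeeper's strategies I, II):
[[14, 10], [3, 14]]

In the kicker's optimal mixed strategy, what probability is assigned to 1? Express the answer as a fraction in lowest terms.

Row minima are 10 and 3, so the kicker's maximin is 10; column maxima are 14 and 14, so the goalkeeper's minimax is 14. These differ, so the equilibrium is in mixed strategies.
Let the kicker play 1 with probability p. The goalkeeper is indifferent when 14p + 3(1−p) = 10p + 14(1−p), giving p = 11/15.

11/15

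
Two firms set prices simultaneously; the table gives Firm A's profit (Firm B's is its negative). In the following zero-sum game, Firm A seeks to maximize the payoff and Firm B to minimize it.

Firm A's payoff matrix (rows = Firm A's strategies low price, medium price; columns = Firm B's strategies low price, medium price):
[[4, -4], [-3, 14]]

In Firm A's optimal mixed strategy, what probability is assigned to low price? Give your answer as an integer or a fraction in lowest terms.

17/25

Row minima are -4 and -3, so Firm A's maximin is -3; column maxima are 4 and 14, so Firm B's minimax is 4. These differ, so the equilibrium is in mixed strategies.
Let Firm A play low price with probability p. Firm B is indifferent when 4p − 3(1−p) = −4p + 14(1−p), giving p = 17/25.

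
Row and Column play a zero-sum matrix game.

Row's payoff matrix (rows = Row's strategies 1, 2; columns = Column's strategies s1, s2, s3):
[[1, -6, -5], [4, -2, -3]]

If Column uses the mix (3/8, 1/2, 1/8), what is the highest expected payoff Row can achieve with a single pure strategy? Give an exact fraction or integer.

1/8

1: (1)·(3/8) + (-6)·(1/2) + (-5)·(1/8) = -13/4.
2: (4)·(3/8) + (-2)·(1/2) + (-3)·(1/8) = 1/8.
The best pure response is 2 with expected payoff 1/8.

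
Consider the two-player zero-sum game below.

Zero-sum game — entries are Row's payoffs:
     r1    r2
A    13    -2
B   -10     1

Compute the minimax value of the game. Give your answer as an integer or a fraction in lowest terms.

-7/26

Row minima are -2 and -10, so Row's maximin is -2; column maxima are 13 and 1, so Column's minimax is 1. These differ, so the equilibrium is in mixed strategies.
Let Row play A with probability p. Column is indifferent when 13p − 10(1−p) = −2p + (1−p), giving p = 11/26.
Let Column play r1 with probability q. Row is indifferent when 13q − 2(1−q) = −10q + (1−q), giving q = 3/26.
The value is 13·(3/26) + (-2)·(23/26) = -7/26.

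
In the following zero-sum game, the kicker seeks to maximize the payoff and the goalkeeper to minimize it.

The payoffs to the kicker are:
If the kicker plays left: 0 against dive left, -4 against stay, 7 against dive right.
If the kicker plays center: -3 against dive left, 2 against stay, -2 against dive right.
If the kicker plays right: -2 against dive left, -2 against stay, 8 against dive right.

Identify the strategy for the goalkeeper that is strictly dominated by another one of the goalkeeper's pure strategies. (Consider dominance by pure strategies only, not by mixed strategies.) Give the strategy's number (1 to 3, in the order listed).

3

The goalkeeper prefers columns that give the kicker less. Compare dive right with dive left: 0 < 7, -3 < -2, -2 < 8.
So dive left strictly dominates dive right for the goalkeeper; dive right is strictly dominated.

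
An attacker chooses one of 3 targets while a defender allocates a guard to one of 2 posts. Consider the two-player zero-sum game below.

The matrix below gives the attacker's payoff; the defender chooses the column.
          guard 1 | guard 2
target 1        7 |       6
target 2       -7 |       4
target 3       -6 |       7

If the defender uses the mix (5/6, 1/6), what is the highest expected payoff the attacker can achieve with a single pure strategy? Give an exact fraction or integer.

41/6

target 1: (7)·(5/6) + (6)·(1/6) = 41/6.
target 2: (-7)·(5/6) + (4)·(1/6) = -31/6.
target 3: (-6)·(5/6) + (7)·(1/6) = -23/6.
The best pure response is target 1 with expected payoff 41/6.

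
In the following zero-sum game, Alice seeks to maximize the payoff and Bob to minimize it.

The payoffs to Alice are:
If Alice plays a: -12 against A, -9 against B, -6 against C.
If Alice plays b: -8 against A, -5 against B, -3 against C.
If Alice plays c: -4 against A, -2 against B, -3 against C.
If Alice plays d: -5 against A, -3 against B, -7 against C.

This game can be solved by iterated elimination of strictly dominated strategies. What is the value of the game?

-4

Row d is strictly dominated by row c (-4>-5, -2>-3, -3>-7); eliminate d.
Row a is strictly dominated by row b (-8>-12, -5>-9, -3>-6); eliminate a.
Column B is strictly dominated by A for Bob (-8<-5, -4<-2); eliminate B.
Column C is strictly dominated by A for Bob (-8<-3, -4<-3); eliminate C.
Row b is strictly dominated by row c (-4>-8); eliminate b.
Only (c, A) remains, with payoff -4.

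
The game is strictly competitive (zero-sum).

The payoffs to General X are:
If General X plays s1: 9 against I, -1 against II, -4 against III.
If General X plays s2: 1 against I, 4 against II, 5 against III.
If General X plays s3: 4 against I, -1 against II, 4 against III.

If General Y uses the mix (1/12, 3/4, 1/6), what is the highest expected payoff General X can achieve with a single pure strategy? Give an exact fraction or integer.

47/12

s1: (9)·(1/12) + (-1)·(3/4) + (-4)·(1/6) = -2/3.
s2: (1)·(1/12) + (4)·(3/4) + (5)·(1/6) = 47/12.
s3: (4)·(1/12) + (-1)·(3/4) + (4)·(1/6) = 1/4.
The best pure response is s2 with expected payoff 47/12.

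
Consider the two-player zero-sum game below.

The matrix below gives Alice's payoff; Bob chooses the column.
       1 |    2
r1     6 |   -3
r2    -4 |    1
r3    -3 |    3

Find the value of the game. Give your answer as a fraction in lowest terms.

Row r2 is strictly dominated by row r3, so Alice never plays it.
The remaining 2×2 game on (r1, r3) × (1, 2) has no saddle point. Let Alice play r1 with probability p; indifference gives 6p − 3(1−p) = −3p + 3(1−p), so p = 2/5.
Similarly Bob's optimal q on 1 is 2/5, and the value is 6·(2/5) + (-3)·(3/5) = 3/5.

3/5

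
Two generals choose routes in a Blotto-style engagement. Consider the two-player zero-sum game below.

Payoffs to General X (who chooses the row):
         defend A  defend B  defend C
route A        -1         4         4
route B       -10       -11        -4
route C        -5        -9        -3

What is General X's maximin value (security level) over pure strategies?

The worst-case payoff for each row is route A: -1, route B: -11, route C: -9.
The best of these is -1.

-1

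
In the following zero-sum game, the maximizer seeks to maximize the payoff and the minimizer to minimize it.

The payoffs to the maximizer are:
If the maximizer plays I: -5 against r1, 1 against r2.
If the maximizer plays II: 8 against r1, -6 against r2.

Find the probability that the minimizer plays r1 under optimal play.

7/20

Row minima are -5 and -6, so the maximizer's maximin is -5; column maxima are 8 and 1, so the minimizer's minimax is 1. These differ, so the equilibrium is in mixed strategies.
Let the minimizer play r1 with probability q. The maximizer is indifferent when −5q + (1−q) = 8q − 6(1−q), giving q = 7/20.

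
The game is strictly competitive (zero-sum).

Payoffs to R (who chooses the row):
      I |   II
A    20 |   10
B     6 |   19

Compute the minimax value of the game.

320/23

Row minima are 10 and 6, so R's maximin is 10; column maxima are 20 and 19, so C's minimax is 19. These differ, so the equilibrium is in mixed strategies.
Let R play A with probability p. C is indifferent when 20p + 6(1−p) = 10p + 19(1−p), giving p = 13/23.
Let C play I with probability q. R is indifferent when 20q + 10(1−q) = 6q + 19(1−q), giving q = 9/23.
The value is 20·(9/23) + (10)·(14/23) = 320/23.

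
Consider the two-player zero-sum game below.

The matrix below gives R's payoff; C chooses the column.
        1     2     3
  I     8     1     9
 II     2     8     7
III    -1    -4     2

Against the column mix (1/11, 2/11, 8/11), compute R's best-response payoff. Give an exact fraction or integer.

I: (8)·(1/11) + (1)·(2/11) + (9)·(8/11) = 82/11.
II: (2)·(1/11) + (8)·(2/11) + (7)·(8/11) = 74/11.
III: (-1)·(1/11) + (-4)·(2/11) + (2)·(8/11) = 7/11.
The best pure response is I with expected payoff 82/11.

82/11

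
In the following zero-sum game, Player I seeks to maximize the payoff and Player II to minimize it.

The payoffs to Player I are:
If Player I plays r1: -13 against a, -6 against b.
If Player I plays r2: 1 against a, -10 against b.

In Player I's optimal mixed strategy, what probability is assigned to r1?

Row minima are -13 and -10, so Player I's maximin is -10; column maxima are 1 and -6, so Player II's minimax is -6. These differ, so the equilibrium is in mixed strategies.
Let Player I play r1 with probability p. Player II is indifferent when −13p + (1−p) = −6p − 10(1−p), giving p = 11/18.

11/18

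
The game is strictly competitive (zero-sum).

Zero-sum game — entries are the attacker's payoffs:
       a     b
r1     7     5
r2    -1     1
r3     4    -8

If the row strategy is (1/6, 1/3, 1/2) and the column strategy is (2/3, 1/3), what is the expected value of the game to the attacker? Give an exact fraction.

Against (2/3, 1/3), each row's expected payoff is r1: 19/3; r2: -1/3; r3: 0.
Taking the (1/6, 1/3, 1/2)-weighted average: (1/6)·(19/3) + (1/3)·(-1/3) + (1/2)·(0) = 17/18.

17/18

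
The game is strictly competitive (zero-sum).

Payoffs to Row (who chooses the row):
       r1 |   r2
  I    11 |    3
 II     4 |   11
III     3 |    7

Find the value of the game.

109/15

Row III is strictly dominated by row II, so Row never plays it.
The remaining 2×2 game on (I, II) × (r1, r2) has no saddle point. Let Row play I with probability p; indifference gives 11p + 4(1−p) = 3p + 11(1−p), so p = 7/15.
Similarly Column's optimal q on r1 is 8/15, and the value is 11·(8/15) + (3)·(7/15) = 109/15.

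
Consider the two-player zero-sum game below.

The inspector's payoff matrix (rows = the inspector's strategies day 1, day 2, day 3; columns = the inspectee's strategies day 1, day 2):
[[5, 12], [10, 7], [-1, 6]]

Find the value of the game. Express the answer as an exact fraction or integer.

Row day 3 is strictly dominated by row day 1, so the inspector never plays it.
The remaining 2×2 game on (day 1, day 2) × (day 1, day 2) has no saddle point. Let the inspector play day 1 with probability p; indifference gives 5p + 10(1−p) = 12p + 7(1−p), so p = 3/10.
Similarly the inspectee's optimal q on day 1 is 1/2, and the value is 5·(1/2) + (12)·(1/2) = 17/2.

17/2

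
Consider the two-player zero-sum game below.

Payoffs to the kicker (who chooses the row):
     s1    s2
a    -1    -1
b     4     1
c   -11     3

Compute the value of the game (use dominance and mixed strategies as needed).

Row a is strictly dominated by row b, so the kicker never plays it.
The remaining 2×2 game on (b, c) × (s1, s2) has no saddle point. Let the kicker play b with probability p; indifference gives 4p − 11(1−p) = p + 3(1−p), so p = 14/17.
Similarly the goalkeeper's optimal q on s1 is 2/17, and the value is 4·(2/17) + (1)·(15/17) = 23/17.

23/17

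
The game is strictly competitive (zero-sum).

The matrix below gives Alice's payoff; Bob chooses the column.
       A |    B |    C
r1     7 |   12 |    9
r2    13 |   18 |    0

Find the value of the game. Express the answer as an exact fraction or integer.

39/5

Column B is strictly dominated by A for Bob (it gives Alice more in every row).
The remaining 2×2 game on (r1, r2) × (A, C) has no saddle point. Let Alice play r1 with probability p; indifference gives 7p + 13(1−p) = 9p, so p = 13/15.
Similarly Bob's optimal q on A is 3/5, and the value is 7·(3/5) + (9)·(2/5) = 39/5.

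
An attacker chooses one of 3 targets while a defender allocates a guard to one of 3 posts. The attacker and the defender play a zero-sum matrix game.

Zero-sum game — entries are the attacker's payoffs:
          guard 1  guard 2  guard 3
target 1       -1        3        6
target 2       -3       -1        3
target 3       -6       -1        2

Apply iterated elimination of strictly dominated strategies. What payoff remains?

-1

Column guard 2 is strictly dominated by guard 1 for the defender (-1<3, -3<-1, -6<-1); eliminate guard 2.
Row target 2 is strictly dominated by row target 1 (-1>-3, 6>3); eliminate target 2.
Row target 3 is strictly dominated by row target 1 (-1>-6, 6>2); eliminate target 3.
Column guard 3 is strictly dominated by guard 1 for the defender (-1<6); eliminate guard 3.
Only (target 1, guard 1) remains, with payoff -1.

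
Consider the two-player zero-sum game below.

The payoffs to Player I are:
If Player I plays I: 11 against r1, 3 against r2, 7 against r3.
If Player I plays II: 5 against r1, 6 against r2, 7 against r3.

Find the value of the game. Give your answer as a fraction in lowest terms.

Column r3 is strictly dominated by r2 for Player II (it gives Player I more in every row).
The remaining 2×2 game on (I, II) × (r1, r2) has no saddle point. Let Player I play I with probability p; indifference gives 11p + 5(1−p) = 3p + 6(1−p), so p = 1/9.
Similarly Player II's optimal q on r1 is 1/3, and the value is 11·(1/3) + (3)·(2/3) = 17/3.

17/3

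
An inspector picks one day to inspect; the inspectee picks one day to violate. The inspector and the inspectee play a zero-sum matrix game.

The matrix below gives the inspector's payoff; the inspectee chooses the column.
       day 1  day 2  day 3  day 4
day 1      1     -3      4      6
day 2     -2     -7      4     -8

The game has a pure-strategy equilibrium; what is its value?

Row minima: -3, -8 → the inspector's maximin is -3.
Column maxima: 1, -3, 4, 6 → the inspectee's minimax is -3.
They coincide at (day 1, day 2), so the value is -3.

-3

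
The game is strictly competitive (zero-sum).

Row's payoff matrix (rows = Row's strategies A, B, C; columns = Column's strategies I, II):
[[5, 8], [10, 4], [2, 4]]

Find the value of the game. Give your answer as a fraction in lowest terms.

20/3

Row C is strictly dominated by row A, so Row never plays it.
The remaining 2×2 game on (A, B) × (I, II) has no saddle point. Let Row play A with probability p; indifference gives 5p + 10(1−p) = 8p + 4(1−p), so p = 2/3.
Similarly Column's optimal q on I is 4/9, and the value is 5·(4/9) + (8)·(5/9) = 20/3.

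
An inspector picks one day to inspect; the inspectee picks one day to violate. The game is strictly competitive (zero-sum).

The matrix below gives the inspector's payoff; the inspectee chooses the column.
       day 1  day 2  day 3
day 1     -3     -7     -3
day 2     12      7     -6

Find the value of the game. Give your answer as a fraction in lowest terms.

-63/17

Column day 1 is strictly dominated by day 2 for the inspectee (it gives the inspector more in every row).
The remaining 2×2 game on (day 1, day 2) × (day 2, day 3) has no saddle point. Let the inspector play day 1 with probability p; indifference gives −7p + 7(1−p) = −3p − 6(1−p), so p = 13/17.
Similarly the inspectee's optimal q on day 2 is 3/17, and the value is -7·(3/17) + (-3)·(14/17) = -63/17.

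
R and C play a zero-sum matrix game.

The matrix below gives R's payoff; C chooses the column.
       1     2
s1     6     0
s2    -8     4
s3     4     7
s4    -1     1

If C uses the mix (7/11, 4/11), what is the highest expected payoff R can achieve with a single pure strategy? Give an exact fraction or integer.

s1: (6)·(7/11) + (0)·(4/11) = 42/11.
s2: (-8)·(7/11) + (4)·(4/11) = -40/11.
s3: (4)·(7/11) + (7)·(4/11) = 56/11.
s4: (-1)·(7/11) + (1)·(4/11) = -3/11.
The best pure response is s3 with expected payoff 56/11.

56/11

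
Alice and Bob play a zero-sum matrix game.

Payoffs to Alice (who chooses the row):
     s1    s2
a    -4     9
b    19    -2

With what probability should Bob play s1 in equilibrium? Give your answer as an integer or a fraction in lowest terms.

Row minima are -4 and -2, so Alice's maximin is -2; column maxima are 19 and 9, so Bob's minimax is 9. These differ, so the equilibrium is in mixed strategies.
Let Bob play s1 with probability q. Alice is indifferent when −4q + 9(1−q) = 19q − 2(1−q), giving q = 11/34.

11/34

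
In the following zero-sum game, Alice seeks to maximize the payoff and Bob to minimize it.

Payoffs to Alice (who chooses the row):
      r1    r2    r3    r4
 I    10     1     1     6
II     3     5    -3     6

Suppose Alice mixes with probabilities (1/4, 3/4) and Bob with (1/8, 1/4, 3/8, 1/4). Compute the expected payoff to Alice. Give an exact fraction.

75/32

Against (1/8, 1/4, 3/8, 1/4), each row's expected payoff is I: 27/8; II: 2.
Taking the (1/4, 3/4)-weighted average: (1/4)·(27/8) + (3/4)·(2) = 75/32.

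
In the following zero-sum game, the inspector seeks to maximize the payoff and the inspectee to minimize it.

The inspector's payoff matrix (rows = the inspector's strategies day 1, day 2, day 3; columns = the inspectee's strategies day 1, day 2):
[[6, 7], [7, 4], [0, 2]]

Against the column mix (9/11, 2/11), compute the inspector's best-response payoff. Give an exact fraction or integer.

day 1: (6)·(9/11) + (7)·(2/11) = 68/11.
day 2: (7)·(9/11) + (4)·(2/11) = 71/11.
day 3: (0)·(9/11) + (2)·(2/11) = 4/11.
The best pure response is day 2 with expected payoff 71/11.

71/11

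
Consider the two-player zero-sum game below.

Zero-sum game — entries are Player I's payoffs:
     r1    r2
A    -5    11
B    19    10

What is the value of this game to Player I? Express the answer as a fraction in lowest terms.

259/25

Row minima are -5 and 10, so Player I's maximin is 10; column maxima are 19 and 11, so Player II's minimax is 11. These differ, so the equilibrium is in mixed strategies.
Let Player I play A with probability p. Player II is indifferent when −5p + 19(1−p) = 11p + 10(1−p), giving p = 9/25.
Let Player II play r1 with probability q. Player I is indifferent when −5q + 11(1−q) = 19q + 10(1−q), giving q = 1/25.
The value is -5·(1/25) + (11)·(24/25) = 259/25.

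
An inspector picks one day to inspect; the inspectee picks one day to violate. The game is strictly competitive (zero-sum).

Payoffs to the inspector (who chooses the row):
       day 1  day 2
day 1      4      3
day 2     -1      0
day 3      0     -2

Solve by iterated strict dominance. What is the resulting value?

3

Row day 2 is strictly dominated by row day 1 (4>-1, 3>0); eliminate day 2.
Row day 3 is strictly dominated by row day 1 (4>0, 3>-2); eliminate day 3.
Column day 1 is strictly dominated by day 2 for the inspectee (3<4); eliminate day 1.
Only (day 1, day 2) remains, with payoff 3.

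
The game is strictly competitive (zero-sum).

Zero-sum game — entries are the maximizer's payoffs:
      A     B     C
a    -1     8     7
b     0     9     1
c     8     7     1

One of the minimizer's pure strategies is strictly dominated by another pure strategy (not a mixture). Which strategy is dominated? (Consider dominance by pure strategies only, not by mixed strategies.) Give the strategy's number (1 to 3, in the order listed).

The minimizer prefers columns that give the maximizer less. Compare B with C: 7 < 8, 1 < 9, 1 < 7.
So C strictly dominates B for the minimizer; B is strictly dominated.

2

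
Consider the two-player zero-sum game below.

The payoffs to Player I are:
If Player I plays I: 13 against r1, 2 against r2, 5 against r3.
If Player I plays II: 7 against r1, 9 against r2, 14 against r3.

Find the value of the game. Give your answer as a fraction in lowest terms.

103/13

Column r3 is strictly dominated by r2 for Player II (it gives Player I more in every row).
The remaining 2×2 game on (I, II) × (r1, r2) has no saddle point. Let Player I play I with probability p; indifference gives 13p + 7(1−p) = 2p + 9(1−p), so p = 2/13.
Similarly Player II's optimal q on r1 is 7/13, and the value is 13·(7/13) + (2)·(6/13) = 103/13.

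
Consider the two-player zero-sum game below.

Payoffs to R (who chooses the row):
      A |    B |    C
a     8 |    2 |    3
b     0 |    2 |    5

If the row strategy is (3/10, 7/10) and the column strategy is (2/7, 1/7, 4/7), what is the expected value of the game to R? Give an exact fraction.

Against (2/7, 1/7, 4/7), each row's expected payoff is a: 30/7; b: 22/7.
Taking the (3/10, 7/10)-weighted average: (3/10)·(30/7) + (7/10)·(22/7) = 122/35.

122/35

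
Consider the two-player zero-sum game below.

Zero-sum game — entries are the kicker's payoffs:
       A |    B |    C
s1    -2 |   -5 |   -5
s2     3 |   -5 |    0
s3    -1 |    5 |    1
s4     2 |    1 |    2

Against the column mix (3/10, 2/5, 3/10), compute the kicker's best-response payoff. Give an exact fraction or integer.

2

s1: (-2)·(3/10) + (-5)·(2/5) + (-5)·(3/10) = -41/10.
s2: (3)·(3/10) + (-5)·(2/5) + (0)·(3/10) = -11/10.
s3: (-1)·(3/10) + (5)·(2/5) + (1)·(3/10) = 2.
s4: (2)·(3/10) + (1)·(2/5) + (2)·(3/10) = 8/5.
The best pure response is s3 with expected payoff 2.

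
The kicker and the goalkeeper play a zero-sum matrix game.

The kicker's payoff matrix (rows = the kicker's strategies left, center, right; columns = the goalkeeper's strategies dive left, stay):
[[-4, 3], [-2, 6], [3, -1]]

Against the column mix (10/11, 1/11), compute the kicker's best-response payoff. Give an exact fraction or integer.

29/11

left: (-4)·(10/11) + (3)·(1/11) = -37/11.
center: (-2)·(10/11) + (6)·(1/11) = -14/11.
right: (3)·(10/11) + (-1)·(1/11) = 29/11.
The best pure response is right with expected payoff 29/11.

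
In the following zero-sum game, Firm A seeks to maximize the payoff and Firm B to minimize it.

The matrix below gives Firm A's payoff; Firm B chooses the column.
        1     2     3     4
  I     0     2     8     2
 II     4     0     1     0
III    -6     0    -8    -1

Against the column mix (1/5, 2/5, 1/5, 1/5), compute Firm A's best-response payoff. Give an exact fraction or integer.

I: (0)·(1/5) + (2)·(2/5) + (8)·(1/5) + (2)·(1/5) = 14/5.
II: (4)·(1/5) + (0)·(2/5) + (1)·(1/5) + (0)·(1/5) = 1.
III: (-6)·(1/5) + (0)·(2/5) + (-8)·(1/5) + (-1)·(1/5) = -3.
The best pure response is I with expected payoff 14/5.

14/5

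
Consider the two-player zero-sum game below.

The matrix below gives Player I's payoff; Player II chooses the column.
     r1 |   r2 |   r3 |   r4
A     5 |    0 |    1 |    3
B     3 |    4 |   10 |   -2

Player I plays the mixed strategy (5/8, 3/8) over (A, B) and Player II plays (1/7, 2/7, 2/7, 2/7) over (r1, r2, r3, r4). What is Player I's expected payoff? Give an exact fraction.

73/28

Against (1/7, 2/7, 2/7, 2/7), each row's expected payoff is A: 13/7; B: 27/7.
Taking the (5/8, 3/8)-weighted average: (5/8)·(13/7) + (3/8)·(27/7) = 73/28.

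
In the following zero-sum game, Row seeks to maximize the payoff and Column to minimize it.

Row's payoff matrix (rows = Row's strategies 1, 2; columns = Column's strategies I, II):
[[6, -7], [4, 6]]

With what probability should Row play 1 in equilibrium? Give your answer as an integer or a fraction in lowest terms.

2/15

Row minima are -7 and 4, so Row's maximin is 4; column maxima are 6 and 6, so Column's minimax is 6. These differ, so the equilibrium is in mixed strategies.
Let Row play 1 with probability p. Column is indifferent when 6p + 4(1−p) = −7p + 6(1−p), giving p = 2/15.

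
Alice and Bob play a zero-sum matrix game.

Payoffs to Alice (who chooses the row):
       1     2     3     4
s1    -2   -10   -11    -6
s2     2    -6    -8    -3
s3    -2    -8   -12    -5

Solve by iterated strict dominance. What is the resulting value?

-8

Column 4 is strictly dominated by 2 for Bob (-10<-6, -6<-3, -8<-5); eliminate 4.
Row s1 is strictly dominated by row s2 (2>-2, -6>-10, -8>-11); eliminate s1.
Row s3 is strictly dominated by row s2 (2>-2, -6>-8, -8>-12); eliminate s3.
Column 1 is strictly dominated by 2 for Bob (-6<2); eliminate 1.
Column 2 is strictly dominated by 3 for Bob (-8<-6); eliminate 2.
Only (s2, 3) remains, with payoff -8.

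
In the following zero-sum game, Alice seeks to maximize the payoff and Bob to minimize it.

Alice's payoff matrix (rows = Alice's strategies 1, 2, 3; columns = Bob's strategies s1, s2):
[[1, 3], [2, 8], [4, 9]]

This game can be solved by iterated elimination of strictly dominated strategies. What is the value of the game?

4

Row 1 is strictly dominated by row 2 (2>1, 8>3); eliminate 1.
Column s2 is strictly dominated by s1 for Bob (2<8, 4<9); eliminate s2.
Row 2 is strictly dominated by row 3 (4>2); eliminate 2.
Only (3, s1) remains, with payoff 4.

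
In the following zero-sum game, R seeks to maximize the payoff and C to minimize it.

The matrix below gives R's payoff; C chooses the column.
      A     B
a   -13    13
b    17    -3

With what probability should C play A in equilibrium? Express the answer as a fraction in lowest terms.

Row minima are -13 and -3, so R's maximin is -3; column maxima are 17 and 13, so C's minimax is 13. These differ, so the equilibrium is in mixed strategies.
Let C play A with probability q. R is indifferent when −13q + 13(1−q) = 17q − 3(1−q), giving q = 8/23.

8/23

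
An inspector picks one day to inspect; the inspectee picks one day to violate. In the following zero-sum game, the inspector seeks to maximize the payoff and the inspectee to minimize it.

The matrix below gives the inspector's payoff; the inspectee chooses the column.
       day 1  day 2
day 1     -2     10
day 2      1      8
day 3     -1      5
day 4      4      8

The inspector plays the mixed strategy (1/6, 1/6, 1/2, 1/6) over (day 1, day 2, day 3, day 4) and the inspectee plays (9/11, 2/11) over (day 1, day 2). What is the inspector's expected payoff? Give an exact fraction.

41/33

Against (9/11, 2/11), each row's expected payoff is day 1: 2/11; day 2: 25/11; day 3: 1/11; day 4: 52/11.
Taking the (1/6, 1/6, 1/2, 1/6)-weighted average: (1/6)·(2/11) + (1/6)·(25/11) + (1/2)·(1/11) + (1/6)·(52/11) = 41/33.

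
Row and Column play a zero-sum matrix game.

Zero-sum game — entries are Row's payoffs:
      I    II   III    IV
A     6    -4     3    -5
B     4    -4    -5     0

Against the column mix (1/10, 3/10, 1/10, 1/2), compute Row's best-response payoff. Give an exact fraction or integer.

-13/10

A: (6)·(1/10) + (-4)·(3/10) + (3)·(1/10) + (-5)·(1/2) = -14/5.
B: (4)·(1/10) + (-4)·(3/10) + (-5)·(1/10) + (0)·(1/2) = -13/10.
The best pure response is B with expected payoff -13/10.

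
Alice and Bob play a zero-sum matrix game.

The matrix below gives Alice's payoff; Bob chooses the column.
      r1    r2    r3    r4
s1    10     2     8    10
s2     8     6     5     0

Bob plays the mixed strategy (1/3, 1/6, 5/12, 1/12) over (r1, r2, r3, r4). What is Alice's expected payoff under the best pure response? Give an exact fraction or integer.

s1: (10)·(1/3) + (2)·(1/6) + (8)·(5/12) + (10)·(1/12) = 47/6.
s2: (8)·(1/3) + (6)·(1/6) + (5)·(5/12) + (0)·(1/12) = 23/4.
The best pure response is s1 with expected payoff 47/6.

47/6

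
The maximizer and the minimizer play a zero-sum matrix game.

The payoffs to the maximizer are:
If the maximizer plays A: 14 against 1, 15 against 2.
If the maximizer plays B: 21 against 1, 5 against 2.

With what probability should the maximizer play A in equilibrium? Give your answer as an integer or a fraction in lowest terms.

16/17

Row minima are 14 and 5, so the maximizer's maximin is 14; column maxima are 21 and 15, so the minimizer's minimax is 15. These differ, so the equilibrium is in mixed strategies.
Let the maximizer play A with probability p. The minimizer is indifferent when 14p + 21(1−p) = 15p + 5(1−p), giving p = 16/17.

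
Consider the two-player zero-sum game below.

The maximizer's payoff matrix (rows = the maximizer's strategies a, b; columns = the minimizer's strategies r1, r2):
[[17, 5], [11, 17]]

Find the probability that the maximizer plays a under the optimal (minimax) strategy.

1/3

Row minima are 5 and 11, so the maximizer's maximin is 11; column maxima are 17 and 17, so the minimizer's minimax is 17. These differ, so the equilibrium is in mixed strategies.
Let the maximizer play a with probability p. The minimizer is indifferent when 17p + 11(1−p) = 5p + 17(1−p), giving p = 1/3.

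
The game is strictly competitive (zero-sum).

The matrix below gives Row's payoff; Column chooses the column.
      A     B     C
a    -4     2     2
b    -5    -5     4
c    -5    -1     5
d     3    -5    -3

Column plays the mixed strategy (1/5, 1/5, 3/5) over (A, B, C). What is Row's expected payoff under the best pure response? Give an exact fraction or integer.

9/5

a: (-4)·(1/5) + (2)·(1/5) + (2)·(3/5) = 4/5.
b: (-5)·(1/5) + (-5)·(1/5) + (4)·(3/5) = 2/5.
c: (-5)·(1/5) + (-1)·(1/5) + (5)·(3/5) = 9/5.
d: (3)·(1/5) + (-5)·(1/5) + (-3)·(3/5) = -11/5.
The best pure response is c with expected payoff 9/5.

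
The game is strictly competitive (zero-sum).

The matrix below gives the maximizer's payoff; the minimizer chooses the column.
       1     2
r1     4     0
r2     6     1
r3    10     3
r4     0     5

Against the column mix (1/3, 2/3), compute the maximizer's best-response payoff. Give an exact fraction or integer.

r1: (4)·(1/3) + (0)·(2/3) = 4/3.
r2: (6)·(1/3) + (1)·(2/3) = 8/3.
r3: (10)·(1/3) + (3)·(2/3) = 16/3.
r4: (0)·(1/3) + (5)·(2/3) = 10/3.
The best pure response is r3 with expected payoff 16/3.

16/3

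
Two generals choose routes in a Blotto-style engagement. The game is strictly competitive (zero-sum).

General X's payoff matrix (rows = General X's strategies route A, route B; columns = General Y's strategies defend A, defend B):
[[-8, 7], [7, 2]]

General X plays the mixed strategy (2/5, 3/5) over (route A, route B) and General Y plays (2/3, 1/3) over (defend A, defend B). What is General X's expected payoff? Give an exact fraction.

Against (2/3, 1/3), each row's expected payoff is route A: -3; route B: 16/3.
Taking the (2/5, 3/5)-weighted average: (2/5)·(-3) + (3/5)·(16/3) = 2.

2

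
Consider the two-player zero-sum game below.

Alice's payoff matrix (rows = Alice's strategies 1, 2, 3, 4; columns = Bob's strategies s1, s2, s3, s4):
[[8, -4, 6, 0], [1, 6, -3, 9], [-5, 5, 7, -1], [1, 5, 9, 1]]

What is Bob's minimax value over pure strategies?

6

The worst case (largest entry) in each column is s1: 8, s2: 6, s3: 9, s4: 9.
The best (smallest) of these is 6.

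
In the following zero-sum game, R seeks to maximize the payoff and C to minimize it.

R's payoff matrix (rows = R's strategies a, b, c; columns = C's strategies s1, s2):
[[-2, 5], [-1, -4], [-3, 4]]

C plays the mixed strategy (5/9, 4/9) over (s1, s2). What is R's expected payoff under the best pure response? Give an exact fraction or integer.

a: (-2)·(5/9) + (5)·(4/9) = 10/9.
b: (-1)·(5/9) + (-4)·(4/9) = -7/3.
c: (-3)·(5/9) + (4)·(4/9) = 1/9.
The best pure response is a with expected payoff 10/9.

10/9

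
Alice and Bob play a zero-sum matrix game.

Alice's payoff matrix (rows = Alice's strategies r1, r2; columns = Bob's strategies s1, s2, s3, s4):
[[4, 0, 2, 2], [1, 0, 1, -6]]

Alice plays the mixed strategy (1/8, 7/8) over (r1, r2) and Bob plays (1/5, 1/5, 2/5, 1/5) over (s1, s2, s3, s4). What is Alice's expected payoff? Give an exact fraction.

-11/40

Against (1/5, 1/5, 2/5, 1/5), each row's expected payoff is r1: 2; r2: -3/5.
Taking the (1/8, 7/8)-weighted average: (1/8)·(2) + (7/8)·(-3/5) = -11/40.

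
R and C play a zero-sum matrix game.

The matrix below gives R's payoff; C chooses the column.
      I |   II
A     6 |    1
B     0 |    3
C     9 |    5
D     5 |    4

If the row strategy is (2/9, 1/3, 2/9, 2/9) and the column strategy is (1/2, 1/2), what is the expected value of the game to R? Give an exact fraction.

Against (1/2, 1/2), each row's expected payoff is A: 7/2; B: 3/2; C: 7; D: 9/2.
Taking the (2/9, 1/3, 2/9, 2/9)-weighted average: (2/9)·(7/2) + (1/3)·(3/2) + (2/9)·(7) + (2/9)·(9/2) = 23/6.

23/6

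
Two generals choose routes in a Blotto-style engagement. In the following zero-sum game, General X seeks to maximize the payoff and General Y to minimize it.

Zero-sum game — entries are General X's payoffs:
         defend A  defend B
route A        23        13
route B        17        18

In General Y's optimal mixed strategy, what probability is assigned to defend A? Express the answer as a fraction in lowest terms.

Row minima are 13 and 17, so General X's maximin is 17; column maxima are 23 and 18, so General Y's minimax is 18. These differ, so the equilibrium is in mixed strategies.
Let General Y play defend A with probability q. General X is indifferent when 23q + 13(1−q) = 17q + 18(1−q), giving q = 5/11.

5/11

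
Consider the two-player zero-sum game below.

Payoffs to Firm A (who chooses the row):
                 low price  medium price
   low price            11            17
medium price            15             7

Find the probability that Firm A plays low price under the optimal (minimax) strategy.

Row minima are 11 and 7, so Firm A's maximin is 11; column maxima are 15 and 17, so Firm B's minimax is 15. These differ, so the equilibrium is in mixed strategies.
Let Firm A play low price with probability p. Firm B is indifferent when 11p + 15(1−p) = 17p + 7(1−p), giving p = 4/7.

4/7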